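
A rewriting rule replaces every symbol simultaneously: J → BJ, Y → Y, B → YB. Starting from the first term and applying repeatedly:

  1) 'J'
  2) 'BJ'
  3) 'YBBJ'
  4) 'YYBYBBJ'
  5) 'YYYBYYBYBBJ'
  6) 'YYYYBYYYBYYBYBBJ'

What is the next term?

Replace each of the 16 characters of YYYYBYYYBYYBYBBJ in place — Y Y Y Y YB Y Y Y YB Y Y YB Y YB YB BJ — and concatenate.

YYYYYBYYYYBYYYBYYBYBBJ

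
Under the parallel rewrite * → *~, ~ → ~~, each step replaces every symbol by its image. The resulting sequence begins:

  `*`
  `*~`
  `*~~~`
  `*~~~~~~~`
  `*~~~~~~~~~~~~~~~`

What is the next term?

Rewriting the 16 symbols of *~~~~~~~~~~~~~~~ one by one yields *~ ~~ ~~ ~~ ~~ ~~ ~~ ~~ ~~ ~~ ~~ ~~ ~~ ~~ ~~ ~~; concatenated:

*~~~~~~~~~~~~~~~~~~~~~~~~~~~~~~~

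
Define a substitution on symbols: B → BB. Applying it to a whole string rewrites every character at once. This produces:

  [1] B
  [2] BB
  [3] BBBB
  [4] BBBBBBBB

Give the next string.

BBBBBBBBBBBBBBBB

Expanding BBBBBBBB: B→BB, B→BB, B→BB, B→BB, B→BB, B→BB, B→BB, B→BB. Concatenated: BB BB BB BB BB BB BB BB.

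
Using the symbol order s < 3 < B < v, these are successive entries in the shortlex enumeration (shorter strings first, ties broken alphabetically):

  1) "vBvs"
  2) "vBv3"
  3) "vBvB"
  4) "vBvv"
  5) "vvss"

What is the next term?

vvs3

Find the rightmost character of vvss below v, bump it to the next letter, and reset everything to its right to s.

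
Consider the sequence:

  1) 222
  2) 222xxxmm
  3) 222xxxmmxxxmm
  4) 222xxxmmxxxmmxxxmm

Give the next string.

Each term is the previous one with xxxmm appended.
So the next term is 222xxxmmxxxmmxxxmm·xxxmm.

222xxxmmxxxmmxxxmmxxxmm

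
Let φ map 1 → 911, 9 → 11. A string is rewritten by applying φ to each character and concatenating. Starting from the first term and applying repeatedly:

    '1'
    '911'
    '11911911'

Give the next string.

9119111191191111911911

Rewriting each symbol of 11911911: 1→911, 1→911, 9→11, 1→911, 1→911, 9→11, 1→911, 1→911, which concatenates to 911 911 11 911 911 11 911 911.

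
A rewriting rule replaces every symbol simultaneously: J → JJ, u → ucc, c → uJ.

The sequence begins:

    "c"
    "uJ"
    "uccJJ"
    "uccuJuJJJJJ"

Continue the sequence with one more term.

uccuJuJuccJJuccJJJJJJJJJJ

Expanding uccuJuJJJJJ: u→ucc, c→uJ, c→uJ, u→ucc, J→JJ, u→ucc, J→JJ, J→JJ, J→JJ, J→JJ, J→JJ. Concatenated: ucc uJ uJ ucc JJ ucc JJ JJ JJ JJ JJ.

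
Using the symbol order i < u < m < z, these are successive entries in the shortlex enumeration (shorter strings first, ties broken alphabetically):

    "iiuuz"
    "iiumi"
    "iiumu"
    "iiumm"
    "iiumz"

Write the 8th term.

iiuzm

Advancing 3 positions from iiumz through iiumz → iiuzi → iiuzu reaches term 8.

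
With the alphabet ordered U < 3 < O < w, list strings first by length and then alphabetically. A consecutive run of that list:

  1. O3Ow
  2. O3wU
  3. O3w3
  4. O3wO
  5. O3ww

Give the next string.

OOUU

The successor of O3ww increments the rightmost position that isn't already w and resets every position after it to U.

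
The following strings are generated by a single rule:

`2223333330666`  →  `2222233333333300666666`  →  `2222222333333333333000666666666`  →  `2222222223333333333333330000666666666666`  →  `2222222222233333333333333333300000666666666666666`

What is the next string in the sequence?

Term n consists of 2n+1 2's, followed by 3n+3 3's, followed by n 0's, followed by 3n 6's (n = 1, 2, …).
Setting n = 6 gives 13, 21, 6, 18 characters in each block.

2222222222222333333333333333333333000000666666666666666666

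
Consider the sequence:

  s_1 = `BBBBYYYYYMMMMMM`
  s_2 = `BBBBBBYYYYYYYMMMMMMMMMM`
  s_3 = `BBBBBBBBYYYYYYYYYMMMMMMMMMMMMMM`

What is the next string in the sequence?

BBBBBBBBBBYYYYYYYYYYYMMMMMMMMMMMMMMMMMM

The n-th term is 2n+2 B's then 2n+3 Y's then 4n+2 M's (n = 1, 2, …).
At n = 4 the blocks have lengths 10, 11, 18.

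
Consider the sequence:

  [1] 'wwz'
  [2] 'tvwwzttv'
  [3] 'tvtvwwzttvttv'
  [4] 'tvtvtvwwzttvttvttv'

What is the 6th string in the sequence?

tvtvtvtvtvwwzttvttvttvttvttv

s(k+1) = tv·s(k)·ttv, so each term gains tv as a prefix and ttv as a suffix.
From tvtvtvwwzttvttvttv, 2 further steps: tvtvtvwwzttvttvttv → tvtvtvtvwwzttvttvttvttv → (answer).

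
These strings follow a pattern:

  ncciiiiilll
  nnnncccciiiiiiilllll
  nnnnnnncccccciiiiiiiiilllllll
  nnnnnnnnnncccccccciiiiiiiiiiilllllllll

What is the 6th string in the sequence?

Term n consists of 3n-2 n's, followed by 2n c's, followed by 2n+3 i's, followed by 2n+1 l's (n = 1, 2, …).
For term 6, n = 6, so the run lengths are 16, 12, 15, 13.

nnnnnnnnnnnnnnnncccccccccccciiiiiiiiiiiiiiilllllllllllll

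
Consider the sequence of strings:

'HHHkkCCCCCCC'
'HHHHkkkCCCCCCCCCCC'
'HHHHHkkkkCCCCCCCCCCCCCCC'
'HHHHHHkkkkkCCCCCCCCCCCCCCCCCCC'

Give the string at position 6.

HHHHHHHHkkkkkkkCCCCCCCCCCCCCCCCCCCCCCCCCCC

Term n consists of n+1 H's, followed by n k's, followed by 4n-1 C's, where the shown terms are n = 2, 3, 4, 5.
Setting n = 7 gives 8, 7, 27 characters in each block.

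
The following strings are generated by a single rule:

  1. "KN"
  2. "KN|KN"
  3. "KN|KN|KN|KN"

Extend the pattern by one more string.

Each string is two copies of the previous one joined by '|'.
Doubling KN|KN|KN|KN with '|' between the halves:

KN|KN|KN|KN|KN|KN|KN|KN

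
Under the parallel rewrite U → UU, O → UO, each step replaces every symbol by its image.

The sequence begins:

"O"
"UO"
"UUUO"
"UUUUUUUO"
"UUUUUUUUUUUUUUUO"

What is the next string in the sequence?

UUUUUUUUUUUUUUUUUUUUUUUUUUUUUUUO

Applying the rule to each of the 16 symbols of UUUUUUUUUUUUUUUO gives the pieces UU UU UU UU UU UU UU UU UU UU UU UU UU UU UU UO, which concatenate to the answer.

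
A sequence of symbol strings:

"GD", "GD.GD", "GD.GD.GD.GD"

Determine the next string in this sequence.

Every step duplicates the string with '.' between the halves.
One more doubling of GD.GD.GD.GD gives the answer.

GD.GD.GD.GD.GD.GD.GD.GD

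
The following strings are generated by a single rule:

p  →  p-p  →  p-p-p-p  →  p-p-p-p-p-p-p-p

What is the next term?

Each string is two copies of the previous one joined by '-'.
One more doubling of p-p-p-p-p-p-p-p gives the answer.

p-p-p-p-p-p-p-p-p-p-p-p-p-p-p-p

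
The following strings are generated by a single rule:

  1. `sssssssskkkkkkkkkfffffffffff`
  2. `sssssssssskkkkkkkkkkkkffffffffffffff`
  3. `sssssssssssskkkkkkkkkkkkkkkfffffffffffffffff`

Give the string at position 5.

sssssssssssssssskkkkkkkkkkkkkkkkkkkkkfffffffffffffffffffffff

Reading off run lengths: s runs 8, 10, 12; k runs 9, 12, 15; f runs 11, 14, 17 — each is linear in n, where the shown terms are n = 3, 4, 5.
Setting n = 7 gives 16, 21, 23 characters in each block.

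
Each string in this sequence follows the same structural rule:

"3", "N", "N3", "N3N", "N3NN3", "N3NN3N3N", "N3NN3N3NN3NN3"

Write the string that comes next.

N3NN3N3NN3NN3N3NN3N3N

Each term (from the third on) is the previous term followed by the one before it: term 3 = N·3 = N3.
The next term joins N3NN3N3NN3NN3 and N3NN3N3N.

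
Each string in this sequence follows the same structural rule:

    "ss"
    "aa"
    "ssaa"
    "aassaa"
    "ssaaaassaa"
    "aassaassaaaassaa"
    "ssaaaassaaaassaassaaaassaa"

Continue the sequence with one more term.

aassaassaaaassaassaaaassaaaassaassaaaassaa

Each term (from the third on) is the two preceding terms concatenated in order: term 3 = ss·aa = ssaa.
So term 8 is aassaassaaaassaa·ssaaaassaaaassaassaaaassaa.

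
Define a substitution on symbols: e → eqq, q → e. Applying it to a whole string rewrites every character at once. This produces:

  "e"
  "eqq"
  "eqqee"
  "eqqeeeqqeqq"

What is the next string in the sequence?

Rewriting each symbol of eqqeeeqqeqq: e→eqq, q→e, q→e, e→eqq, e→eqq, e→eqq, q→e, q→e, e→eqq, q→e, q→e, which concatenates to eqq e e eqq eqq eqq e e eqq e e.

eqqeeeqqeqqeqqeeeqqee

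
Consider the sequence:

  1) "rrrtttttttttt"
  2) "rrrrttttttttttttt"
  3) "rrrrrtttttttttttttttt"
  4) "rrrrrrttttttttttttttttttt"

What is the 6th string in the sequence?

rrrrrrrrttttttttttttttttttttttttt

Term n consists of n r's, followed by 3n+1 t's, where the shown terms are n = 3, 4, 5, 6.
For term 6, n = 8, so the run lengths are 8, 25.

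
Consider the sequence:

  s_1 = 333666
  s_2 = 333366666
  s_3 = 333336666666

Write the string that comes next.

Reading off run lengths: 3 runs 3, 4, 5; 6 runs 3, 5, 7 — each is linear in n, where the shown terms are n = 2, 3, 4.
Setting n = 5 gives 6, 9 characters in each block.

333333666666666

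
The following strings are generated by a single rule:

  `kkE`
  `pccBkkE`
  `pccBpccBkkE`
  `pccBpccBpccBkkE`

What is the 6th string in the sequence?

Every step adds pccB at the front: s(k+1) = pccB·s(k).
From pccBpccBpccBkkE, 2 further steps: pccBpccBpccBkkE → pccBpccBpccBpccBkkE → (answer).

pccBpccBpccBpccBpccBkkE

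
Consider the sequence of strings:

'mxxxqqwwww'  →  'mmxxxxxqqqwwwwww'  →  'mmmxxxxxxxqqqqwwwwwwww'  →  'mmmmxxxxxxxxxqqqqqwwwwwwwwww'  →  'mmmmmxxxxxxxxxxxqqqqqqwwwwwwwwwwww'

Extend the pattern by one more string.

mmmmmmxxxxxxxxxxxxxqqqqqqqwwwwwwwwwwwwww

Reading off run lengths: m runs 1, 2, 3, 4, 5; x runs 3, 5, 7, 9, 11; q runs 2, 3, 4, 5, 6; w runs 4, 6, 8, 10, 12 — each is linear in n (n = 1, 2, …).
Setting n = 6 gives 6, 13, 7, 14 characters in each block.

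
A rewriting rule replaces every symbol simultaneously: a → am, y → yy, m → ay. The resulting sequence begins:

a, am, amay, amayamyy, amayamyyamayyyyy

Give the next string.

amayamyyamayyyyyamayamyyyyyyyyyy

Applying the rule to each of the 16 symbols of amayamyyamayyyyy gives the pieces am ay am yy am ay yy yy am ay am yy yy yy yy yy, which concatenate to the answer.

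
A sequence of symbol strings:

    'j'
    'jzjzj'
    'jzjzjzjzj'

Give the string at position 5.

jzjzjzjzjzjzjzjzj

Each term wraps the previous one in jz on the left and zj on the right.
From jzjzjzjzj, 2 further steps: jzjzjzjzj → jzjzjzjzjzjzj → (answer).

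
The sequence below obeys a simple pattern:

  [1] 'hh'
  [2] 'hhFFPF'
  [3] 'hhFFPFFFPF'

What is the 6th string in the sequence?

Every step adds FFPF to the end: s(k+1) = s(k)·FFPF.
From hhFFPFFFPF, 3 further steps: hhFFPFFFPF → hhFFPFFFPFFFPF → hhFFPFFFPFFFPFFFPF → (answer).

hhFFPFFFPFFFPFFFPFFFPF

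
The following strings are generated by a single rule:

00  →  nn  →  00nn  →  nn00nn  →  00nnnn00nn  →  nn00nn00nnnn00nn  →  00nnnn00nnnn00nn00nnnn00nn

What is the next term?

nn00nn00nnnn00nn00nnnn00nnnn00nn00nnnn00nn

From term 3 onward, concatenate the second-to-last term with the last: 00·nn = 00nn, nn·00nn = nn00nn, …
So term 8 is nn00nn00nnnn00nn·00nnnn00nnnn00nn00nnnn00nn.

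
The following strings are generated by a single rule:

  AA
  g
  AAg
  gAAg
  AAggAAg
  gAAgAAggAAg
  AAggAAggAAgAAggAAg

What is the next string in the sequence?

gAAgAAggAAgAAggAAggAAgAAggAAg

Each term (from the third on) is the two preceding terms concatenated in order: term 3 = AA·g = AAg.
Continuing: gAAgAAggAAg · AAggAAggAAgAAggAAg gives term 8.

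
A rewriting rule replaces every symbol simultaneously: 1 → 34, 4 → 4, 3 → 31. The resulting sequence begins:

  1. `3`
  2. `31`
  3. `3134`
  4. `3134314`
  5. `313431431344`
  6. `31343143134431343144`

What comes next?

Replace each of the 20 characters of 31343143134431343144 in place — 31 34 31 4 31 34 4 31 34 31 4 4 31 34 31 4 31 34 4 4 — and concatenate.

313431431344313431443134314313444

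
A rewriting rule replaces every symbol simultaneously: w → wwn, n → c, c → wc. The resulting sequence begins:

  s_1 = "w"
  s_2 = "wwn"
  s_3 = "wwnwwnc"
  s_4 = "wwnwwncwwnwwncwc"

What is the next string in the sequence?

Rewriting the 16 symbols of wwnwwncwwnwwncwc one by one yields wwn wwn c wwn wwn c wc wwn wwn c wwn wwn c wc wwn wc; concatenated:

wwnwwncwwnwwncwcwwnwwncwwnwwncwcwwnwc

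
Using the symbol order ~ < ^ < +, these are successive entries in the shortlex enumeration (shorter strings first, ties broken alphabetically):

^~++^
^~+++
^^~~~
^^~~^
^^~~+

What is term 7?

^^~^^

Continuing the enumeration 2 steps past ^^~~+: ^^~~+ → ^^~^~ → (answer).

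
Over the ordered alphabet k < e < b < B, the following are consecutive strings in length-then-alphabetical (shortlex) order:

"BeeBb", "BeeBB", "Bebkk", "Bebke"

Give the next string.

Find the rightmost character of Bebke below B, bump it to the next letter, and reset everything to its right to k.

Bebkb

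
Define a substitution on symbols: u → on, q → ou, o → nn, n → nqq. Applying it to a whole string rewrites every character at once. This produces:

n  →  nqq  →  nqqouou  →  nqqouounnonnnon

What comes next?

nqqouounnonnnonnqqnqqnnnqqnqqnqqnnnqq

φ(nqqouounnonnnon) expands symbol-by-symbol to nqq ou ou nn on nn on nqq nqq nn nqq nqq nqq nn nqq; joining the 15 pieces gives the next term.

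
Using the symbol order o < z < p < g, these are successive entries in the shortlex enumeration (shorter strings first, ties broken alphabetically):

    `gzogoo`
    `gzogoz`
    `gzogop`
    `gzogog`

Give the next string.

The successor of gzogog increments the rightmost position that isn't already g and resets every position after it to o.

gzogzo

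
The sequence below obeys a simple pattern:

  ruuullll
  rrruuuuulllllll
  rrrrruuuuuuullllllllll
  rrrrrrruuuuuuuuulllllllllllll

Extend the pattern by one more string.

rrrrrrrrruuuuuuuuuuullllllllllllllll

Each string has the form r^{2n-1} u^{2n+1} l^{3n+1} (n = 1, 2, …).
Setting n = 5 gives 9, 11, 16 characters in each block.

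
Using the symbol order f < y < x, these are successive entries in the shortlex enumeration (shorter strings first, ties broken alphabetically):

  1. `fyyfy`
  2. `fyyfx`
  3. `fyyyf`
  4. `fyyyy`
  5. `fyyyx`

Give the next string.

Treat fyyyx as a base-3 numeral over the given alphabet and add one, carrying through any trailing x's.

fyyxf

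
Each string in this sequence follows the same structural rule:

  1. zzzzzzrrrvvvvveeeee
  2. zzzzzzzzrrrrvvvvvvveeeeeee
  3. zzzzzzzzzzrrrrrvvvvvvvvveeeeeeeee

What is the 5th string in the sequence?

Reading off run lengths: z runs 6, 8, 10; r runs 3, 4, 5; v runs 5, 7, 9; e runs 5, 7, 9 — each is linear in n, where the shown terms are n = 2, 3, 4.
Setting n = 6 gives 14, 7, 13, 13 characters in each block.

zzzzzzzzzzzzzzrrrrrrrvvvvvvvvvvvvveeeeeeeeeeeee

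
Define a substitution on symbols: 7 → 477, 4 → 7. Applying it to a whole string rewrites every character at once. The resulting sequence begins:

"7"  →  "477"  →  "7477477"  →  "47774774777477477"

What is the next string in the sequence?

Rewriting the 17 symbols of 47774774777477477 one by one yields 7 477 477 477 7 477 477 7 477 477 477 7 477 477 7 477 477; concatenated:

74774774777477477747747747774774777477477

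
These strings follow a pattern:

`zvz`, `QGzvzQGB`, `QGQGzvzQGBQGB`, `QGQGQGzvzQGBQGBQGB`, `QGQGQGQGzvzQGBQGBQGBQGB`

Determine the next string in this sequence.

Each term wraps the previous one in QG on the left and QGB on the right.
One more step from QGQGQGQGzvzQGBQGBQGBQGB gives the answer.

QGQGQGQGQGzvzQGBQGBQGBQGBQGB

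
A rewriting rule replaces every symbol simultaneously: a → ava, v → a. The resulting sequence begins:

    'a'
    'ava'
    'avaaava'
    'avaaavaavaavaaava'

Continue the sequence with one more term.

φ(avaaavaavaavaaava) expands symbol-by-symbol to ava a ava ava ava a ava ava a ava ava a ava ava ava a ava; joining the 17 pieces gives the next term.

avaaavaavaavaaavaavaaavaavaaavaavaavaaava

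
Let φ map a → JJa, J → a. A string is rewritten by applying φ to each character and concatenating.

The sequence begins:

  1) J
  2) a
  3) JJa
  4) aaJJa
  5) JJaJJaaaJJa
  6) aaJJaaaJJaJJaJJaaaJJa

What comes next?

JJaJJaaaJJaJJaJJaaaJJaaaJJaaaJJaJJaJJaaaJJa

φ(aaJJaaaJJaJJaJJaaaJJa) expands symbol-by-symbol to JJa JJa a a JJa JJa JJa a a JJa a a JJa a a JJa JJa JJa a a JJa; joining the 21 pieces gives the next term.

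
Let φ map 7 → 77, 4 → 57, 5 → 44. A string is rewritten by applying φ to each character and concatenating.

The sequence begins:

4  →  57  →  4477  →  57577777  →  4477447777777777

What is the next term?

Applying the rule to each of the 16 symbols of 4477447777777777 gives the pieces 57 57 77 77 57 57 77 77 77 77 77 77 77 77 77 77, which concatenate to the answer.

57577777575777777777777777777777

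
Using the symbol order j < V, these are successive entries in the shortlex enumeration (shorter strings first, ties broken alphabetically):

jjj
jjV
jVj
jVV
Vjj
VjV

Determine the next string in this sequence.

Find the rightmost character of VjV below V, bump it to the next letter, and reset everything to its right to j.

VVj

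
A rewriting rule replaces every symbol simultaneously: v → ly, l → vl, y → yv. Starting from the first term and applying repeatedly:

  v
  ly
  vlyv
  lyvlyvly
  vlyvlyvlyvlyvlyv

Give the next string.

Rewriting the 16 symbols of vlyvlyvlyvlyvlyv one by one yields ly vl yv ly vl yv ly vl yv ly vl yv ly vl yv ly; concatenated:

lyvlyvlyvlyvlyvlyvlyvlyvlyvlyvly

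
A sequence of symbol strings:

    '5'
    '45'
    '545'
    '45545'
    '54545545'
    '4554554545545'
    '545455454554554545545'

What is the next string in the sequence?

Each term (from the third on) is the two preceding terms concatenated in order: term 3 = 5·45 = 545.
Continuing: 4554554545545 · 545455454554554545545 gives term 8.

4554554545545545455454554554545545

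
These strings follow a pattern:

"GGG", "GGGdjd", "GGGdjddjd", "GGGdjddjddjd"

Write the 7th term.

GGGdjddjddjddjddjddjd

Every step adds djd to the end: s(k+1) = s(k)·djd.
From GGGdjddjddjd, 3 further steps: GGGdjddjddjd → GGGdjddjddjddjd → GGGdjddjddjddjddjd → (answer).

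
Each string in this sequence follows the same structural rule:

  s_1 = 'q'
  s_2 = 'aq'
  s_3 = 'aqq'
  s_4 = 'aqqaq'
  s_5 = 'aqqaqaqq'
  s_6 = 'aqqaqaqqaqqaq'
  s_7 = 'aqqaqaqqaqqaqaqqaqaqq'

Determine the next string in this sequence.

From term 3 onward, concatenate the last term with the second-to-last: aq·q = aqq, aqq·aq = aqqaq, …
The next term joins aqqaqaqqaqqaqaqqaqaqq and aqqaqaqqaqqaq.

aqqaqaqqaqqaqaqqaqaqqaqqaqaqqaqqaq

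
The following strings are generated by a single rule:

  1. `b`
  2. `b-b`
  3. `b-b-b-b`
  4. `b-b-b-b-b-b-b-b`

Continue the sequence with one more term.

Every step duplicates the string with '-' between the halves.
One more doubling of b-b-b-b-b-b-b-b gives the answer.

b-b-b-b-b-b-b-b-b-b-b-b-b-b-b-b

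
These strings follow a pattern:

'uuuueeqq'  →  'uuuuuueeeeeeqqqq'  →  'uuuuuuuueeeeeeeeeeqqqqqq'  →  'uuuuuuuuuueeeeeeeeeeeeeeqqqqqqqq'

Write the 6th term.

uuuuuuuuuuuuuueeeeeeeeeeeeeeeeeeeeeeqqqqqqqqqqqq

Reading off run lengths: u runs 4, 6, 8, 10; e runs 2, 6, 10, 14; q runs 2, 4, 6, 8 — each is linear in n (n = 1, 2, …).
For term 6, n = 6, so the run lengths are 14, 22, 12.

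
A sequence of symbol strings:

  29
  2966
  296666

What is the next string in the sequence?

29666666

Each term is the previous one with 66 appended.
One more step from 296666 gives the answer.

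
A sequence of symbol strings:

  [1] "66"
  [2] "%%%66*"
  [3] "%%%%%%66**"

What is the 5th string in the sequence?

s(k+1) = %%%·s(k)·*, so each term gains %%% as a prefix and * as a suffix.
From %%%%%%66**, 2 further steps: %%%%%%66** → %%%%%%%%%66*** → (answer).

%%%%%%%%%%%%66****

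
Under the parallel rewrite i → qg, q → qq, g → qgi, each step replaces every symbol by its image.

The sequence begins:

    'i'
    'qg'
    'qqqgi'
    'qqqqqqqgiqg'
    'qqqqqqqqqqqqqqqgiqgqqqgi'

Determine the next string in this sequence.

qqqqqqqqqqqqqqqqqqqqqqqqqqqqqqqgiqgqqqgiqqqqqqqgiqg

Replace each of the 24 characters of qqqqqqqqqqqqqqqgiqgqqqgi in place — qq qq qq qq qq qq qq qq qq qq qq qq qq qq qq qgi qg qq qgi qq qq qq qgi qg — and concatenate.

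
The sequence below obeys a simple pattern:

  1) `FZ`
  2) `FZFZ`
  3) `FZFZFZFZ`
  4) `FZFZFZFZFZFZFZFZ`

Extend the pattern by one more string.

Every step duplicates the string.
Doubling FZFZFZFZFZFZFZFZ:

FZFZFZFZFZFZFZFZFZFZFZFZFZFZFZFZ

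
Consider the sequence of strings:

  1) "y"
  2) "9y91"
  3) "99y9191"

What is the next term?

Every step adds 9 to the front and 91 to the end of the previous string.
Applying this once more to 99y9191:

999y919191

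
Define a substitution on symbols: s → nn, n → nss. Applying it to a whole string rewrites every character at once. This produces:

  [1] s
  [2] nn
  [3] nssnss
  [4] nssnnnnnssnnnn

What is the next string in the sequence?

nssnnnnnssnssnssnssnssnnnnnssnssnssnss

Applying the rule to each of the 14 symbols of nssnnnnnssnnnn gives the pieces nss nn nn nss nss nss nss nss nn nn nss nss nss nss, which concatenate to the answer.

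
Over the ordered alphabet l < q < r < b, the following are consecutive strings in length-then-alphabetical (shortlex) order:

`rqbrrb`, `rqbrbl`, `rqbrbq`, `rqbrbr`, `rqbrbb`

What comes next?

Treat rqbrbb as a base-4 numeral over the given alphabet and add one, carrying through any trailing b's.

rqbbll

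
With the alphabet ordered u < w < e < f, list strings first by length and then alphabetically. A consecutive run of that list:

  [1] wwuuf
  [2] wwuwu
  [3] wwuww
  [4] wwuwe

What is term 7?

Continuing the enumeration 3 steps past wwuwe: wwuwe → wwuwf → wwueu → (answer).

wwuew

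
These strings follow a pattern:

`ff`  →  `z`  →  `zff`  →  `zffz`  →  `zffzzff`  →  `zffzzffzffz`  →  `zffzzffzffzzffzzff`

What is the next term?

From term 3 onward, concatenate the last term with the second-to-last: z·ff = zff, zff·z = zffz, …
The next term joins zffzzffzffzzffzzff and zffzzffzffz.

zffzzffzffzzffzzffzffzzffzffz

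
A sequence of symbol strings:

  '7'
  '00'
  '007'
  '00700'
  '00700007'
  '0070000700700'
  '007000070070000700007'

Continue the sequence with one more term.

This is a Fibonacci-style word recurrence s(k) = s(k−1)·s(k−2): e.g. 00·7 = 007.
Continuing: 007000070070000700007 · 0070000700700 gives term 8.

0070000700700007000070070000700700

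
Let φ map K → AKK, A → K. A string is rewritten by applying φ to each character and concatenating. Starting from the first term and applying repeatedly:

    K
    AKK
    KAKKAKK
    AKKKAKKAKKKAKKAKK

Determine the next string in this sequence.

KAKKAKKAKKKAKKAKKKAKKAKKAKKKAKKAKKKAKKAKK

Replace each of the 17 characters of AKKKAKKAKKKAKKAKK in place — K AKK AKK AKK K AKK AKK K AKK AKK AKK K AKK AKK K AKK AKK — and concatenate.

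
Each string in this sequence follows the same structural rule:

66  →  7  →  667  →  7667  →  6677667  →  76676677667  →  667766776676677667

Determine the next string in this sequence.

Each term (from the third on) is the two preceding terms concatenated in order: term 3 = 66·7 = 667.
Continuing: 76676677667 · 667766776676677667 gives term 8.

76676677667667766776676677667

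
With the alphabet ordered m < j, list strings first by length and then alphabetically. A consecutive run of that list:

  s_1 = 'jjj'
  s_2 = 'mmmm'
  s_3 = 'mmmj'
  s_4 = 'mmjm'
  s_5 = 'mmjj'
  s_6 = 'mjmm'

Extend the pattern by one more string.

Find the rightmost character of mjmm below j, bump it to the next letter, and reset everything to its right to m.

mjmj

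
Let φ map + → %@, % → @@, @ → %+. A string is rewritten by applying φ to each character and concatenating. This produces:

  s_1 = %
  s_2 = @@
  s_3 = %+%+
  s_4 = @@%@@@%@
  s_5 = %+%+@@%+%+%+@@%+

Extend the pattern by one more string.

φ(%+%+@@%+%+%+@@%+) expands symbol-by-symbol to @@ %@ @@ %@ %+ %+ @@ %@ @@ %@ @@ %@ %+ %+ @@ %@; joining the 16 pieces gives the next term.

@@%@@@%@%+%+@@%@@@%@@@%@%+%+@@%@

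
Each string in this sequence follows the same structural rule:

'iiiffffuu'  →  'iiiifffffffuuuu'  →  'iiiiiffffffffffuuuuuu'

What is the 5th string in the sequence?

Reading off run lengths: i runs 3, 4, 5; f runs 4, 7, 10; u runs 2, 4, 6 — each is linear in n (n = 1, 2, …).
For term 5, n = 5, so the run lengths are 7, 16, 10.

iiiiiiiffffffffffffffffuuuuuuuuuu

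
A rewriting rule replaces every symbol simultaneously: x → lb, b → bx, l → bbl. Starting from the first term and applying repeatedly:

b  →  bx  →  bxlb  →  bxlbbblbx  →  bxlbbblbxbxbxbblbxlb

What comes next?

Rewriting the 20 symbols of bxlbbblbxbxbxbblbxlb one by one yields bx lb bbl bx bx bx bbl bx lb bx lb bx lb bx bx bbl bx lb bbl bx; concatenated:

bxlbbblbxbxbxbblbxlbbxlbbxlbbxbxbblbxlbbblbx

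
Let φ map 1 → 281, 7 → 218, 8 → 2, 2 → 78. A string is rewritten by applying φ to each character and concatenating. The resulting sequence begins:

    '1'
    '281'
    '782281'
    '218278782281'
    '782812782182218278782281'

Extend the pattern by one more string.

218278228178218278281278782812782182218278782281

Applying the rule to each of the 24 symbols of 782812782182218278782281 gives the pieces 218 2 78 2 281 78 218 2 78 281 2 78 78 281 2 78 218 2 218 2 78 78 2 281, which concatenate to the answer.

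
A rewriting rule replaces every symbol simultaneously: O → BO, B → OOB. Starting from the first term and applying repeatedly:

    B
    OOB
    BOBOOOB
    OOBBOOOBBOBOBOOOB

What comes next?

BOBOOOBOOBBOBOBOOOBOOBBOOOBBOOOBBOBOBOOOB

Replace each of the 17 characters of OOBBOOOBBOBOBOOOB in place — BO BO OOB OOB BO BO BO OOB OOB BO OOB BO OOB BO BO BO OOB — and concatenate.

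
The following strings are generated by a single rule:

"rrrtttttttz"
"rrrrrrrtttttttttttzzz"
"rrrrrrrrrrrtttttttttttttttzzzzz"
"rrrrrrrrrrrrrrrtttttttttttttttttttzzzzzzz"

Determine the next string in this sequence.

rrrrrrrrrrrrrrrrrrrtttttttttttttttttttttttzzzzzzzzz

Each string has the form r^{4n-1} t^{4n+3} z^{2n-1} (n = 1, 2, …).
For the next term, n = 5, so the run lengths are 19, 23, 9.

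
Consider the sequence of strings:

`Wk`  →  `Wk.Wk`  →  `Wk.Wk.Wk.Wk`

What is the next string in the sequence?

Each string is two copies of the previous one joined by '.'.
Doubling Wk.Wk.Wk.Wk with '.' between the halves:

Wk.Wk.Wk.Wk.Wk.Wk.Wk.Wk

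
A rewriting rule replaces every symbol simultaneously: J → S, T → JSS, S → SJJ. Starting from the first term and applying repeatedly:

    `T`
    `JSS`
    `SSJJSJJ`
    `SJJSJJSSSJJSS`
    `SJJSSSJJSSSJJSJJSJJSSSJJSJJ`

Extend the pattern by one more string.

SJJSSSJJSJJSJJSSSJJSJJSJJSSSJJSSSJJSSSJJSJJSJJSSSJJSS

φ(SJJSSSJJSSSJJSJJSJJSSSJJSJJ) expands symbol-by-symbol to SJJ S S SJJ SJJ SJJ S S SJJ SJJ SJJ S S SJJ S S SJJ S S SJJ SJJ SJJ S S SJJ S S; joining the 27 pieces gives the next term.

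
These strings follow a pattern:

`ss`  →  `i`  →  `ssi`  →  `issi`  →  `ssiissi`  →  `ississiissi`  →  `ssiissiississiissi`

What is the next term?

ississiississiissiississiissi

Each term (from the third on) is the two preceding terms concatenated in order: term 3 = ss·i = ssi.
Continuing: ississiissi · ssiissiississiissi gives term 8.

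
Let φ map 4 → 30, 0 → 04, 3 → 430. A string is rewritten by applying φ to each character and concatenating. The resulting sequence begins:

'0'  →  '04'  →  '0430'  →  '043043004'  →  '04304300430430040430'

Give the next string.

φ(04304300430430040430) expands symbol-by-symbol to 04 30 430 04 30 430 04 04 30 430 04 30 430 04 04 30 04 30 430 04; joining the 20 pieces gives the next term.

043043004304300404304300430430040430043043004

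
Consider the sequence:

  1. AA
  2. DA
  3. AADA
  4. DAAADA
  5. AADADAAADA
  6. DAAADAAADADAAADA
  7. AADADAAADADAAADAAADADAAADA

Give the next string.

From term 3 onward, concatenate the second-to-last term with the last: AA·DA = AADA, DA·AADA = DAAADA, …
Continuing: DAAADAAADADAAADA · AADADAAADADAAADAAADADAAADA gives term 8.

DAAADAAADADAAADAAADADAAADADAAADAAADADAAADA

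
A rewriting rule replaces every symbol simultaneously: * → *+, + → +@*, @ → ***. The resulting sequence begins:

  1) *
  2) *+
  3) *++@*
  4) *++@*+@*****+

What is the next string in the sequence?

Replace each of the 13 characters of *++@*+@*****+ in place — *+ +@* +@* *** *+ +@* *** *+ *+ *+ *+ *+ +@* — and concatenate.

*++@*+@*****++@*****+*+*+*+*++@*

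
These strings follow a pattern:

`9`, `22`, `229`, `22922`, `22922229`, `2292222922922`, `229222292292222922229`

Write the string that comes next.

Each term (from the third on) is the previous term followed by the one before it: term 3 = 22·9 = 229.
The next term joins 229222292292222922229 and 2292222922922.

2292222922922229222292292222922922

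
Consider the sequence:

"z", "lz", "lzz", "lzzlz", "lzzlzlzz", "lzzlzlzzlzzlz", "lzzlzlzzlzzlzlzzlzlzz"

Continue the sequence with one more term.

Each term (from the third on) is the previous term followed by the one before it: term 3 = lz·z = lzz.
Continuing: lzzlzlzzlzzlzlzzlzlzz · lzzlzlzzlzzlz gives term 8.

lzzlzlzzlzzlzlzzlzlzzlzzlzlzzlzzlz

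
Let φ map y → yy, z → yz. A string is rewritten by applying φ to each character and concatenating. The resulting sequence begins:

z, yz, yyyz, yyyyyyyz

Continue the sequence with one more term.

yyyyyyyyyyyyyyyz

Apply φ to yyyyyyyz symbol by symbol: y→yy, y→yy, y→yy, y→yy, y→yy, y→yy, y→yy, z→yz; joined: yy yy yy yy yy yy yy yz.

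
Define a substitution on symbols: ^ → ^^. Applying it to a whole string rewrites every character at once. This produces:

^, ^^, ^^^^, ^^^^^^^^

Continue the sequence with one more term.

^^^^^^^^^^^^^^^^

Rewriting each symbol of ^^^^^^^^: ^→^^, ^→^^, ^→^^, ^→^^, ^→^^, ^→^^, ^→^^, ^→^^, which concatenates to ^^ ^^ ^^ ^^ ^^ ^^ ^^ ^^.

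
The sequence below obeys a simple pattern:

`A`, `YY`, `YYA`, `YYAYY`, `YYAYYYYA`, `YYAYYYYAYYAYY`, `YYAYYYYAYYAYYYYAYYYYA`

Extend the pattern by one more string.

Each term (from the third on) is the previous term followed by the one before it: term 3 = YY·A = YYA.
Continuing: YYAYYYYAYYAYYYYAYYYYA · YYAYYYYAYYAYY gives term 8.

YYAYYYYAYYAYYYYAYYYYAYYAYYYYAYYAYY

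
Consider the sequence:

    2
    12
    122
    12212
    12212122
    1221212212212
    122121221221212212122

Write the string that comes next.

1221212212212122121221221212212212

Each term (from the third on) is the previous term followed by the one before it: term 3 = 12·2 = 122.
Continuing: 122121221221212212122 · 1221212212212 gives term 8.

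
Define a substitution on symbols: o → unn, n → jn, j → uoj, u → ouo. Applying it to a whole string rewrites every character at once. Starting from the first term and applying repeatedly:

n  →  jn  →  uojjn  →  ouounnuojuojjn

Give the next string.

unnouounnouojnjnouounnuojouounnuojuojjn

φ(ouounnuojuojjn) expands symbol-by-symbol to unn ouo unn ouo jn jn ouo unn uoj ouo unn uoj uoj jn; joining the 14 pieces gives the next term.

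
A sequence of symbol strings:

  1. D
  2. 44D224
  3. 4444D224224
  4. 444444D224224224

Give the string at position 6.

Every step adds 44 to the front and 224 to the end of the previous string.
From 444444D224224224, 2 further steps: 444444D224224224 → 44444444D224224224224 → (answer).

4444444444D224224224224224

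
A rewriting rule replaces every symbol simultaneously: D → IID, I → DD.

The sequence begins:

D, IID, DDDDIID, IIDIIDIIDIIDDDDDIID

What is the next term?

DDDDIIDDDDDIIDDDDDIIDDDDDIIDIIDIIDIIDIIDDDDDIID

φ(IIDIIDIIDIIDDDDDIID) expands symbol-by-symbol to DD DD IID DD DD IID DD DD IID DD DD IID IID IID IID IID DD DD IID; joining the 19 pieces gives the next term.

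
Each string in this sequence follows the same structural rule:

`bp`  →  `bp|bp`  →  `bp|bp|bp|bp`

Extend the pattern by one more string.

Each string is two copies of the previous one joined by '|'.
So the next term is two copies of bp|bp|bp|bp with '|' between the halves.

bp|bp|bp|bp|bp|bp|bp|bp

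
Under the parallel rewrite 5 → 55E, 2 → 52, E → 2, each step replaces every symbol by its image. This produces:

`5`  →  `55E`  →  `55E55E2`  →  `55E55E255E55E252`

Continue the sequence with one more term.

φ(55E55E255E55E252) expands symbol-by-symbol to 55E 55E 2 55E 55E 2 52 55E 55E 2 55E 55E 2 52 55E 52; joining the 16 pieces gives the next term.

55E55E255E55E25255E55E255E55E25255E52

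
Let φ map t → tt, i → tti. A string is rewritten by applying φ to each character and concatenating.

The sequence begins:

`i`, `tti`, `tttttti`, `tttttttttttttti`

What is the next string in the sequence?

tttttttttttttttttttttttttttttti

Replace each of the 15 characters of tttttttttttttti in place — tt tt tt tt tt tt tt tt tt tt tt tt tt tt tti — and concatenate.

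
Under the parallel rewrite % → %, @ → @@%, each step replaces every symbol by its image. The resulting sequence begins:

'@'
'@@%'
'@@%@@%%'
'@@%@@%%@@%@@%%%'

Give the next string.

φ(@@%@@%%@@%@@%%%) expands symbol-by-symbol to @@% @@% % @@% @@% % % @@% @@% % @@% @@% % % %; joining the 15 pieces gives the next term.

@@%@@%%@@%@@%%%@@%@@%%@@%@@%%%%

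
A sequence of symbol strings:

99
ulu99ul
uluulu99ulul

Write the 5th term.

uluuluuluulu99ulululul

Each term wraps the previous one in ulu on the left and ul on the right.
From uluulu99ulul, 2 further steps: uluulu99ulul → uluuluulu99ululul → (answer).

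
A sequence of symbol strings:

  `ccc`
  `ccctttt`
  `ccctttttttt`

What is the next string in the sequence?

The strings grow by a fixed suffix tttt each time.
So the next term is ccctttttttt·tttt.

ccctttttttttttt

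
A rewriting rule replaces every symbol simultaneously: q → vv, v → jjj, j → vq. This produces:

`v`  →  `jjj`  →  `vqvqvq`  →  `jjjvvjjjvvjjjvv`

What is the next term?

vqvqvqjjjjjjvqvqvqjjjjjjvqvqvqjjjjjj

φ(jjjvvjjjvvjjjvv) expands symbol-by-symbol to vq vq vq jjj jjj vq vq vq jjj jjj vq vq vq jjj jjj; joining the 15 pieces gives the next term.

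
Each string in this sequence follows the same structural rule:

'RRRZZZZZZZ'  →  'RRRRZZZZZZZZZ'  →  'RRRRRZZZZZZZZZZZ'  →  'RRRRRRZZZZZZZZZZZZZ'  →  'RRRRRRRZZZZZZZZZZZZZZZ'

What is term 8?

Each string has the form R^{n} Z^{2n+1}, where the shown terms are n = 3, 4, 5, 6, 7.
For term 8, n = 10, so the run lengths are 10, 21.

RRRRRRRRRRZZZZZZZZZZZZZZZZZZZZZ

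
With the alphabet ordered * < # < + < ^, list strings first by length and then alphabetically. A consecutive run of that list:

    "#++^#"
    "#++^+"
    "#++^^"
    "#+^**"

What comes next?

#+^*#

The successor of #+^** increments the rightmost position that isn't already ^ and resets every position after it to *.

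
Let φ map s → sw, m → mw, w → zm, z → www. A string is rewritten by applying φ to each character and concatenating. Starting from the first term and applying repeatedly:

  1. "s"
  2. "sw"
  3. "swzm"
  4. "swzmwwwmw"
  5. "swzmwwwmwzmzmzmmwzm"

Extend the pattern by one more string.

Rewriting the 19 symbols of swzmwwwmwzmzmzmmwzm one by one yields sw zm www mw zm zm zm mw zm www mw www mw www mw mw zm www mw; concatenated:

swzmwwwmwzmzmzmmwzmwwwmwwwwmwwwwmwmwzmwwwmw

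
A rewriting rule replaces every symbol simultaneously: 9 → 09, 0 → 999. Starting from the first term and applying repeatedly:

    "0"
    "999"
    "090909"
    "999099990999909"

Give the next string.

φ(999099990999909) expands symbol-by-symbol to 09 09 09 999 09 09 09 09 999 09 09 09 09 999 09; joining the 15 pieces gives the next term.

090909999090909099990909090999909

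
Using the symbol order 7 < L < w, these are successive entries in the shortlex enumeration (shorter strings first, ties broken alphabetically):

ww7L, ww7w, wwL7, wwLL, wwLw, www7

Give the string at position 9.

77777

Continuing the enumeration 3 steps past www7: www7 → wwwL → wwww → (answer).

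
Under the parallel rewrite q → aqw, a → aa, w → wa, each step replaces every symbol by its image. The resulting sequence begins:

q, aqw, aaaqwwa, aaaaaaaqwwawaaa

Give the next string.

Rewriting the 15 symbols of aaaaaaaqwwawaaa one by one yields aa aa aa aa aa aa aa aqw wa wa aa wa aa aa aa; concatenated:

aaaaaaaaaaaaaaaqwwawaaawaaaaaaa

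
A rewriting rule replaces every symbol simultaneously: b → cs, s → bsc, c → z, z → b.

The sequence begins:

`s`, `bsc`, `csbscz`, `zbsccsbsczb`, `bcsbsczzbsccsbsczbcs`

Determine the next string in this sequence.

Rewriting the 20 symbols of bcsbsczzbsccsbsczbcs one by one yields cs z bsc cs bsc z b b cs bsc z z bsc cs bsc z b cs z bsc; concatenated:

cszbsccsbsczbbcsbsczzbsccsbsczbcszbsc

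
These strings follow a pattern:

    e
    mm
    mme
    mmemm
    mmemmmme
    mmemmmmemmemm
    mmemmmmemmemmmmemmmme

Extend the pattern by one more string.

mmemmmmemmemmmmemmmmemmemmmmemmemm

From term 3 onward, concatenate the last term with the second-to-last: mm·e = mme, mme·mm = mmemm, …
The next term joins mmemmmmemmemmmmemmmme and mmemmmmemmemm.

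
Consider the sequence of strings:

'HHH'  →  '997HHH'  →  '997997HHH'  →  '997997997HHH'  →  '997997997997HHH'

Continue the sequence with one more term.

The strings grow by a fixed prefix 997 each time.
One more step from 997997997997HHH gives the answer.

997997997997997HHH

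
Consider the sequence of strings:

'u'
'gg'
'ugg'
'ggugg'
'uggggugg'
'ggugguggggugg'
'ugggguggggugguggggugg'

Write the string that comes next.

gguggugggguggugggguggggugguggggugg

Each term (from the third on) is the two preceding terms concatenated in order: term 3 = u·gg = ugg.
So term 8 is ggugguggggugg·ugggguggggugguggggugg.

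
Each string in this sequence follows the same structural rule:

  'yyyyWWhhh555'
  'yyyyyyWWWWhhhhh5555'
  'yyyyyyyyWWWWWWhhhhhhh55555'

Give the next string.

Each string has the form y^{2n+2} W^{2n} h^{2n+1} 5^{n+2} (n = 1, 2, …).
For the next term, n = 4, so the run lengths are 10, 8, 9, 6.

yyyyyyyyyyWWWWWWWWhhhhhhhhh555555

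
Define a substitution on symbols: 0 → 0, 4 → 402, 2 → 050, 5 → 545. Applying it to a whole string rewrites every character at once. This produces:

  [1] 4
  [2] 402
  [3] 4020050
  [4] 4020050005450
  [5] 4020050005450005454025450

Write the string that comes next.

40200500054500054540254500054540254540200505454025450

Replace each of the 25 characters of 4020050005450005454025450 in place — 402 0 050 0 0 545 0 0 0 545 402 545 0 0 0 545 402 545 402 0 050 545 402 545 0 — and concatenate.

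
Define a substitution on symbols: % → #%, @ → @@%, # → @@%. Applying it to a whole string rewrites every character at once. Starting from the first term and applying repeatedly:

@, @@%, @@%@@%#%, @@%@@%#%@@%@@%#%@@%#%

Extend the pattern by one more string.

Replace each of the 21 characters of @@%@@%#%@@%@@%#%@@%#% in place — @@% @@% #% @@% @@% #% @@% #% @@% @@% #% @@% @@% #% @@% #% @@% @@% #% @@% #% — and concatenate.

@@%@@%#%@@%@@%#%@@%#%@@%@@%#%@@%@@%#%@@%#%@@%@@%#%@@%#%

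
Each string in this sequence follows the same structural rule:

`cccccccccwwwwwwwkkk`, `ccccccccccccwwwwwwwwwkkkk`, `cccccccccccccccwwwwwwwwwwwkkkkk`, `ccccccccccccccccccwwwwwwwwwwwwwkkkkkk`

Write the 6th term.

ccccccccccccccccccccccccwwwwwwwwwwwwwwwwwkkkkkkkk

Each string has the form c^{3n} w^{2n+1} k^{n}, where the shown terms are n = 3, 4, 5, 6.
At n = 8 the blocks have lengths 24, 17, 8.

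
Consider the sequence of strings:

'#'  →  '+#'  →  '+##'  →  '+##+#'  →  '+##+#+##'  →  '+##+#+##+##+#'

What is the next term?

+##+#+##+##+#+##+#+##

From term 3 onward, concatenate the last term with the second-to-last: +#·# = +##, +##·+# = +##+#, …
The next term joins +##+#+##+##+# and +##+#+##.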